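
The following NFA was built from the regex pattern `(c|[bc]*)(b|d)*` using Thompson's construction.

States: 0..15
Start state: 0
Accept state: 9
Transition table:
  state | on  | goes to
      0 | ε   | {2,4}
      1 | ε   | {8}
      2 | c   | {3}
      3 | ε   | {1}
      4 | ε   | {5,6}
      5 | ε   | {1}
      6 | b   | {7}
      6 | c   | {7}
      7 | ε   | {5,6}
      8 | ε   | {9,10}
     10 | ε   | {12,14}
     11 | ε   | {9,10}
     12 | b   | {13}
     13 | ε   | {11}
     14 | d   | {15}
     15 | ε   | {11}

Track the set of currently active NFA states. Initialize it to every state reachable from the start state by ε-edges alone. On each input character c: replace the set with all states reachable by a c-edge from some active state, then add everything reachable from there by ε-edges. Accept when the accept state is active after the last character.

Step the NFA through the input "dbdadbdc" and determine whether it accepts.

start: ε-closure({0}) = {0,1,2,4,5,6,8,9,10,12,14}
'd' @ 1: {9,10,11,12,14,15}  (accept∈set)
'b' @ 2: {9,10,11,12,13,14}  (accept∈set)
'd' @ 3: {9,10,11,12,14,15}  (accept∈set)
'a' @ 4: {}  — dead — no transitions
rest 'dbdc' ignored (set empty)
after full input: {}  (accept=9 not in)

Answer: REJECT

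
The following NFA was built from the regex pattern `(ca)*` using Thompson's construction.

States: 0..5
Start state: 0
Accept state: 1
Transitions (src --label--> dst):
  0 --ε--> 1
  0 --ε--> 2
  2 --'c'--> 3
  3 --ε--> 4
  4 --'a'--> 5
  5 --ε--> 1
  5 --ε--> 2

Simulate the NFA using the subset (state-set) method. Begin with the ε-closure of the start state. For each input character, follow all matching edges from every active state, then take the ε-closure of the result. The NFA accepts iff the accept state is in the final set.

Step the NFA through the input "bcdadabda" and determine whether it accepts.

initial (ε-close {0}): {0,1,2}
'b' @ 1: {}  — state set empty
rest 'cdadabda' ignored (set empty)
final: {}; accept 1 not in set

Answer: REJECT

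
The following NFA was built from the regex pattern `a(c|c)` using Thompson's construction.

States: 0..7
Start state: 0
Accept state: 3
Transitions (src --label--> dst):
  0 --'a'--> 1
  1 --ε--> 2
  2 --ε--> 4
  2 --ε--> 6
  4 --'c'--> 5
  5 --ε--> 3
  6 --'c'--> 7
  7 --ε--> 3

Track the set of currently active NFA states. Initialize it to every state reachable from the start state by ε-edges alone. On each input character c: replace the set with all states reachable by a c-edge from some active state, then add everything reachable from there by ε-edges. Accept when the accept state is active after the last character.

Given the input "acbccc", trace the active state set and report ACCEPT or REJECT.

Answer: REJECT

Derivation:
initial (ε-close {0}): {0}
'a' @ 1: {1,2,4,6}
'c' @ 2: {3,5,7}  ✓accept
'b' @ 3: {}  — no active states
rest 'ccc' ignored (set empty)
final: {}; accept 3 not in set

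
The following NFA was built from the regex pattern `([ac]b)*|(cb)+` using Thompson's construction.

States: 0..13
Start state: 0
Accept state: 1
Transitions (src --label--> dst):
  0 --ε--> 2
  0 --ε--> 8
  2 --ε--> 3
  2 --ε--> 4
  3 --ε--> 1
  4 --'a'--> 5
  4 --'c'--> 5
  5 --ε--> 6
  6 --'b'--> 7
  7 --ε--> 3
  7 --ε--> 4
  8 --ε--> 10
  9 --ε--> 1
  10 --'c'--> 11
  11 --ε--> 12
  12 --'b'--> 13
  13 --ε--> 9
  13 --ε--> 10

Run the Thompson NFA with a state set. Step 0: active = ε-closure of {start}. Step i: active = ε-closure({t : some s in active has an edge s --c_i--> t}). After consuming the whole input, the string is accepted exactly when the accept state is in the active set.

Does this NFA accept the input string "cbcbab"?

start: ε-closure({0}) = {0,1,2,3,4,8,10}
'c' @ 1: {5,6,11,12}
'b' @ 2: {1,3,4,7,9,10,13}  ✓accept
'c' @ 3: {5,6,11,12}
'b' @ 4: {1,3,4,7,9,10,13}  ✓accept
'a' @ 5: {5,6}
'b' @ 6: {1,3,4,7}  ✓accept
after full input: {1,3,4,7}  (accept=1 in)

Answer: ACCEPT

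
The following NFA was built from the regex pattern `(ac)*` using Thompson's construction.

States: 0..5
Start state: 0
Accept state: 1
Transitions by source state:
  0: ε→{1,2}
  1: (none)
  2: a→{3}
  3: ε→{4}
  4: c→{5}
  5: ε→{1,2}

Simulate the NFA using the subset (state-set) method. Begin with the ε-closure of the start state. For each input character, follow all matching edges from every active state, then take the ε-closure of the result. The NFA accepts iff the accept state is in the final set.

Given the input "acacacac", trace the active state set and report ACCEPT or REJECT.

Answer: ACCEPT

Steps:
S₀ = ε-closure({0}) = {0,1,2}
'a' @ 1: {3,4}
'c' @ 2: {1,2,5}  ✓accept
'a' @ 3: {3,4}
'c' @ 4: {1,2,5}  ✓accept
'a' @ 5: {3,4}
'c' @ 6: {1,2,5}  ✓accept
'a' @ 7: {3,4}
'c' @ 8: {1,2,5}  ✓accept
after full input: {1,2,5}  (accept=1 in)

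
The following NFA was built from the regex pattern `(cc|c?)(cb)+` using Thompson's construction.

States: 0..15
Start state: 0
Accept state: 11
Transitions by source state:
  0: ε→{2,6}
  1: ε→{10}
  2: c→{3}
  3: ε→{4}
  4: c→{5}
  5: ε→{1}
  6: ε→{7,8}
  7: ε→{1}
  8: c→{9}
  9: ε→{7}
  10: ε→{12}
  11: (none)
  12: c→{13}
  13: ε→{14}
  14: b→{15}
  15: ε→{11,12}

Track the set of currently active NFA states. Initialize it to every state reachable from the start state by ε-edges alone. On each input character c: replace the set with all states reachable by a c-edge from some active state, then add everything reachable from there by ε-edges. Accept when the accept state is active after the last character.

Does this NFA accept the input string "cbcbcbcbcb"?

start: ε-closure({0}) = {0,1,2,6,7,8,10,12}
'c' @ 1: {1,3,4,7,9,10,12,13,14}
'b' @ 2: {11,12,15}  ✓accept
'c' @ 3: {13,14}
'b' @ 4: {11,12,15}  ✓accept
'c' @ 5: {13,14}
'b' @ 6: {11,12,15}  ✓accept
'c' @ 7: {13,14}
'b' @ 8: {11,12,15}  ✓accept
'c' @ 9: {13,14}
'b' @ 10: {11,12,15}  ✓accept
end set {11,12,15} — state 11 in

Answer: ACCEPT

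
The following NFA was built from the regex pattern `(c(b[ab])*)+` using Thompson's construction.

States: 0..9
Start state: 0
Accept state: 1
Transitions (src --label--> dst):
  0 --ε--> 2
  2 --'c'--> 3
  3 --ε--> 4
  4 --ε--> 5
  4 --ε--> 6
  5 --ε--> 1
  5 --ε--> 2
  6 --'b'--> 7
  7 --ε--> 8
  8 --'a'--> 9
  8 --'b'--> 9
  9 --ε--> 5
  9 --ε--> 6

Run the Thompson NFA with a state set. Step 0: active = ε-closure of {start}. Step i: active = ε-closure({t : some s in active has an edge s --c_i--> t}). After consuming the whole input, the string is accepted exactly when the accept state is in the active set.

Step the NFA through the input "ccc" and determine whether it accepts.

Answer: ACCEPT

Derivation:
start: ε-closure({0}) = {0,2}
'c' @ 1: {1,2,3,4,5,6}  [accepting]
'c' @ 2: {1,2,3,4,5,6}  [accepting]
'c' @ 3: {1,2,3,4,5,6}  [accepting]
final: {1,2,3,4,5,6}; accept 1 in set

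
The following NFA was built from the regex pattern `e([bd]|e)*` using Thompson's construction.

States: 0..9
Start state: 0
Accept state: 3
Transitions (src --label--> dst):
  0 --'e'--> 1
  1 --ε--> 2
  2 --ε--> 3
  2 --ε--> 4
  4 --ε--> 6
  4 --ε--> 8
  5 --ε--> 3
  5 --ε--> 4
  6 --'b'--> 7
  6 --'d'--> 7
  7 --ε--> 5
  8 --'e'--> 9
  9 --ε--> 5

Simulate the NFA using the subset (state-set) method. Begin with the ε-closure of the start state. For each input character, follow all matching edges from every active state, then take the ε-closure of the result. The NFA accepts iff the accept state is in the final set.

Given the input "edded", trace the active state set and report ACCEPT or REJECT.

Answer: ACCEPT

Trace:
start: ε-closure({0}) = {0}
'e' @ 1: {1,2,3,4,6,8}  [accepting]
'd' @ 2: {3,4,5,6,7,8}  [accepting]
'd' @ 3: {3,4,5,6,7,8}  [accepting]
'e' @ 4: {3,4,5,6,8,9}  [accepting]
'd' @ 5: {3,4,5,6,7,8}  [accepting]
final: {3,4,5,6,7,8}; accept 3 in set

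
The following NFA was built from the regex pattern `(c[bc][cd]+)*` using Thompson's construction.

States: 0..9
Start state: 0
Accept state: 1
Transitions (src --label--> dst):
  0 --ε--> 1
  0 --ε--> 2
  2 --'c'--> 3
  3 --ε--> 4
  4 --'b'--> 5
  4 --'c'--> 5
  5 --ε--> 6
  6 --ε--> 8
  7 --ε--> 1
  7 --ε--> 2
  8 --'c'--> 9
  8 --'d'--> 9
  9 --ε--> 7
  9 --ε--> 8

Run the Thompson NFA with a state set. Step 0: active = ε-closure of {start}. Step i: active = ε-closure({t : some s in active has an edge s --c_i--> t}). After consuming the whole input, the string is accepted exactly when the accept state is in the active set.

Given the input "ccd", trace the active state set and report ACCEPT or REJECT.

initial (ε-close {0}): {0,1,2}
'c' @ 1: {3,4}
'c' @ 2: {5,6,8}
'd' @ 3: {1,2,7,8,9}  [accepting]
after full input: {1,2,7,8,9}  (accept=1 in)

Answer: ACCEPT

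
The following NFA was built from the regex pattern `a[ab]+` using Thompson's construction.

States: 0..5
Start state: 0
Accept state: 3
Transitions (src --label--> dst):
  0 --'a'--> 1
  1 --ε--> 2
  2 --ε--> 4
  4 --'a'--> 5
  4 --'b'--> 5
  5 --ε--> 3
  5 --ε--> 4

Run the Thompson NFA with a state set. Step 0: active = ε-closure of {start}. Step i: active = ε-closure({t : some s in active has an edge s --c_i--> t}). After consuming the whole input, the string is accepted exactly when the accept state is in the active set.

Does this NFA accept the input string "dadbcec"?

initial (ε-close {0}): {0}
'd' @ 1: {}  — no active states
rest 'adbcec' ignored (set empty)
final: {}; accept 3 not in set

Answer: REJECT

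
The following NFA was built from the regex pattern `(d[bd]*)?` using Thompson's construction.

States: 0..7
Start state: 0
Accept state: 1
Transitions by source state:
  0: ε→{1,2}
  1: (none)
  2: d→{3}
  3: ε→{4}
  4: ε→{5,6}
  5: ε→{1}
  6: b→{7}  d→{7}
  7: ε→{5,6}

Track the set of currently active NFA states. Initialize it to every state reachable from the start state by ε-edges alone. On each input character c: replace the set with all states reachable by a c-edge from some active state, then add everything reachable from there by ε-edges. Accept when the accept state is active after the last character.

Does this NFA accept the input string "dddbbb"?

S₀ = ε-closure({0}) = {0,1,2}
'd' @ 1: {1,3,4,5,6}  (accept∈set)
'd' @ 2: {1,5,6,7}  (accept∈set)
'd' @ 3: {1,5,6,7}  (accept∈set)
'b' @ 4: {1,5,6,7}  (accept∈set)
'b' @ 5: {1,5,6,7}  (accept∈set)
'b' @ 6: {1,5,6,7}  (accept∈set)
after full input: {1,5,6,7}  (accept=1 in)

Answer: ACCEPT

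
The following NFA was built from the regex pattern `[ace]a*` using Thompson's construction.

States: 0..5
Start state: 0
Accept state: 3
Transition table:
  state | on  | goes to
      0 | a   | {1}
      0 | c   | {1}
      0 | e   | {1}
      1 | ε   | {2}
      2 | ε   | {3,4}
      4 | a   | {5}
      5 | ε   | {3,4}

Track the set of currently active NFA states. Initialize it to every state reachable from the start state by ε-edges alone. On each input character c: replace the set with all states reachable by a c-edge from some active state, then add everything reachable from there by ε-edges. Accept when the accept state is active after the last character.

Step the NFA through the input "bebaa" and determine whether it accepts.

Answer: REJECT

Trace:
S₀ = ε-closure({0}) = {0}
'b' @ 1: {}  — no active states
rest 'ebaa' ignored (set empty)
final: {}; accept 3 not in set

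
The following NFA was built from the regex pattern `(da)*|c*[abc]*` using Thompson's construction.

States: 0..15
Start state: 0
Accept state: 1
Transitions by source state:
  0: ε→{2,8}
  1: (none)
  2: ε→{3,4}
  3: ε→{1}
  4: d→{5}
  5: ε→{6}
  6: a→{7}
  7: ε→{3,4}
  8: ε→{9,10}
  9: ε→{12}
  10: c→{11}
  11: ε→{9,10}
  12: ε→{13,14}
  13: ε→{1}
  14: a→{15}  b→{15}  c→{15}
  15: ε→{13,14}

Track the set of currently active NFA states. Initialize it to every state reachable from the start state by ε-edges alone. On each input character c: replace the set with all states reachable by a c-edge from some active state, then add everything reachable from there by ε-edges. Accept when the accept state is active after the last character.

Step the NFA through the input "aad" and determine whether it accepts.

initial (ε-close {0}): {0,1,2,3,4,8,9,10,12,13,14}
'a' @ 1: {1,13,14,15}  [accepting]
'a' @ 2: {1,13,14,15}  [accepting]
'd' @ 3: {}  — state set empty
after full input: {}  (accept=1 not in)

Answer: REJECT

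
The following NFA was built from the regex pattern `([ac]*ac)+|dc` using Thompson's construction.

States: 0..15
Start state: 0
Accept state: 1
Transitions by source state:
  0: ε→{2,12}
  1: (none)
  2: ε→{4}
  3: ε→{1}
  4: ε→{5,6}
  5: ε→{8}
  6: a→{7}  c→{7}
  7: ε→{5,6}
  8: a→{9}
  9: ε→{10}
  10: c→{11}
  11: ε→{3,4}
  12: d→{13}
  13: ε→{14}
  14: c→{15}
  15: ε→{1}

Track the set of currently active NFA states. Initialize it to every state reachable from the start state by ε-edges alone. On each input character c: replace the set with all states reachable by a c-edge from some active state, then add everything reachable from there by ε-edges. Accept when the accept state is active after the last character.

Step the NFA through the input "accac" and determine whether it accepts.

Answer: ACCEPT

Derivation:
initial (ε-close {0}): {0,2,4,5,6,8,12}
'a' @ 1: {5,6,7,8,9,10}
'c' @ 2: {1,3,4,5,6,7,8,11}  ✓accept
'c' @ 3: {5,6,7,8}
'a' @ 4: {5,6,7,8,9,10}
'c' @ 5: {1,3,4,5,6,7,8,11}  ✓accept
end set {1,3,4,5,6,7,8,11} — state 1 in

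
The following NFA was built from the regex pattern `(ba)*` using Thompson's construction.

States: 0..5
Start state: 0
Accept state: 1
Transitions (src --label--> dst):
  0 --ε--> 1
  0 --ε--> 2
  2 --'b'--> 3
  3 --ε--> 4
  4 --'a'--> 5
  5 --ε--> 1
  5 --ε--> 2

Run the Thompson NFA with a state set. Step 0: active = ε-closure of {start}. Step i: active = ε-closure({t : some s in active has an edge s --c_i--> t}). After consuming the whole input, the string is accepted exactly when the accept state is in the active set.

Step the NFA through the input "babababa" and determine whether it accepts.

start: ε-closure({0}) = {0,1,2}
'b' @ 1: {3,4}
'a' @ 2: {1,2,5}  (accept∈set)
'b' @ 3: {3,4}
'a' @ 4: {1,2,5}  (accept∈set)
'b' @ 5: {3,4}
'a' @ 6: {1,2,5}  (accept∈set)
'b' @ 7: {3,4}
'a' @ 8: {1,2,5}  (accept∈set)
end set {1,2,5} — state 1 in

Answer: ACCEPT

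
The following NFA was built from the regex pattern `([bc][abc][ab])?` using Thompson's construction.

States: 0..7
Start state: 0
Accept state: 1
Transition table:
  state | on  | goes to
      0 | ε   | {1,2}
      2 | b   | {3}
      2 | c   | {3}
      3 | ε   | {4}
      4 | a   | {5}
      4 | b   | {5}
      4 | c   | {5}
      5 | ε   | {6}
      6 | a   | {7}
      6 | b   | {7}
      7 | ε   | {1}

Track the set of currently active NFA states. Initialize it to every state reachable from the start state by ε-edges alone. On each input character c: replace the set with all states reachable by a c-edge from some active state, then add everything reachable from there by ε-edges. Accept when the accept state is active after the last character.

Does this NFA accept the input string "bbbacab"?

Answer: REJECT

Derivation:
initial (ε-close {0}): {0,1,2}
'b' @ 1: {3,4}
'b' @ 2: {5,6}
'b' @ 3: {1,7}  ✓accept
'a' @ 4: {}  — no active states
rest 'cab' ignored (set empty)
after full input: {}  (accept=1 not in)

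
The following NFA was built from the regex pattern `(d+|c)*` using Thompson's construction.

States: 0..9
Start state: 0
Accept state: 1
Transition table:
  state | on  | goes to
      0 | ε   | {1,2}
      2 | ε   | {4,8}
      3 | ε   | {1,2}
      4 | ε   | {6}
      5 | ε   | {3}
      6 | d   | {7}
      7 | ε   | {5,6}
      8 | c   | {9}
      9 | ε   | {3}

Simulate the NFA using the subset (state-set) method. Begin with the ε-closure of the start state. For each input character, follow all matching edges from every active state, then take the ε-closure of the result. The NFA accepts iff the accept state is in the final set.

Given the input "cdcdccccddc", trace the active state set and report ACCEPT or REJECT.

Answer: ACCEPT

Trace:
S₀ = ε-closure({0}) = {0,1,2,4,6,8}
'c' @ 1: {1,2,3,4,6,8,9}  (accept∈set)
'd' @ 2: {1,2,3,4,5,6,7,8}  (accept∈set)
'c' @ 3: {1,2,3,4,6,8,9}  (accept∈set)
'd' @ 4: {1,2,3,4,5,6,7,8}  (accept∈set)
'c' @ 5: {1,2,3,4,6,8,9}  (accept∈set)
'c' @ 6: {1,2,3,4,6,8,9}  (accept∈set)
'c' @ 7: {1,2,3,4,6,8,9}  (accept∈set)
'c' @ 8: {1,2,3,4,6,8,9}  (accept∈set)
'd' @ 9: {1,2,3,4,5,6,7,8}  (accept∈set)
'd' @ 10: {1,2,3,4,5,6,7,8}  (accept∈set)
'c' @ 11: {1,2,3,4,6,8,9}  (accept∈set)
final: {1,2,3,4,6,8,9}; accept 1 in set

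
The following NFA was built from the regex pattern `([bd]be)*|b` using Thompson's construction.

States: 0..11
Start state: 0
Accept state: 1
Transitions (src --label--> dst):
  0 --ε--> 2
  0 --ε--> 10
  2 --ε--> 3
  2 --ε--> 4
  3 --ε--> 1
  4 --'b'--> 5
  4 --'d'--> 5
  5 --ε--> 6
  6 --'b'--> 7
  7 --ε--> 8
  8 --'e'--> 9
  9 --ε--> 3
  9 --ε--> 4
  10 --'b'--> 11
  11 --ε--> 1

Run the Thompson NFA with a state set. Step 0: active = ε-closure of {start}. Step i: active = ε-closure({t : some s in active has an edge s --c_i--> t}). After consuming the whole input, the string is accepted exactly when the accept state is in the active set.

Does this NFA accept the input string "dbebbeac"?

Answer: REJECT

Steps:
S₀ = ε-closure({0}) = {0,1,2,3,4,10}
'd' @ 1: {5,6}
'b' @ 2: {7,8}
'e' @ 3: {1,3,4,9}  (accept∈set)
'b' @ 4: {5,6}
'b' @ 5: {7,8}
'e' @ 6: {1,3,4,9}  (accept∈set)
'a' @ 7: {}  — dead — no transitions
rest 'c' ignored (set empty)
after full input: {}  (accept=1 not in)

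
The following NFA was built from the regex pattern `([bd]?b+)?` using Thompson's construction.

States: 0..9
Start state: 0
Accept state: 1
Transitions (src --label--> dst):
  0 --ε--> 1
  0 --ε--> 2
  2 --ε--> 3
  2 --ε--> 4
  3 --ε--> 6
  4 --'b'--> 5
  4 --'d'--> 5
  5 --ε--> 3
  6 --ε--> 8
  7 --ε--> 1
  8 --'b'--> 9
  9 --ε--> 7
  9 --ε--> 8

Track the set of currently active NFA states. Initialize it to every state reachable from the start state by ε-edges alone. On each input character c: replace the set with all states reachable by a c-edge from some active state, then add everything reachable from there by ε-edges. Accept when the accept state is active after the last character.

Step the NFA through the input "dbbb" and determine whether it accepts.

start: ε-closure({0}) = {0,1,2,3,4,6,8}
'd' @ 1: {3,5,6,8}
'b' @ 2: {1,7,8,9}  ✓accept
'b' @ 3: {1,7,8,9}  ✓accept
'b' @ 4: {1,7,8,9}  ✓accept
final: {1,7,8,9}; accept 1 in set

Answer: ACCEPT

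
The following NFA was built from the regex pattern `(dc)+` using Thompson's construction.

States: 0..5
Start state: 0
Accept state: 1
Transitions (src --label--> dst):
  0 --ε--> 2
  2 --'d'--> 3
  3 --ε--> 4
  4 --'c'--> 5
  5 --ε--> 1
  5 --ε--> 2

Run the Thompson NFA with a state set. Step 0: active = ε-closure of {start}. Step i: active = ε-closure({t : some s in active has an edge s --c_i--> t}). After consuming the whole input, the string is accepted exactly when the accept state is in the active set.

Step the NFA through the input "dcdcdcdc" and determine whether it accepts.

start: ε-closure({0}) = {0,2}
'd' @ 1: {3,4}
'c' @ 2: {1,2,5}  (accept∈set)
'd' @ 3: {3,4}
'c' @ 4: {1,2,5}  (accept∈set)
'd' @ 5: {3,4}
'c' @ 6: {1,2,5}  (accept∈set)
'd' @ 7: {3,4}
'c' @ 8: {1,2,5}  (accept∈set)
final: {1,2,5}; accept 1 in set

Answer: ACCEPT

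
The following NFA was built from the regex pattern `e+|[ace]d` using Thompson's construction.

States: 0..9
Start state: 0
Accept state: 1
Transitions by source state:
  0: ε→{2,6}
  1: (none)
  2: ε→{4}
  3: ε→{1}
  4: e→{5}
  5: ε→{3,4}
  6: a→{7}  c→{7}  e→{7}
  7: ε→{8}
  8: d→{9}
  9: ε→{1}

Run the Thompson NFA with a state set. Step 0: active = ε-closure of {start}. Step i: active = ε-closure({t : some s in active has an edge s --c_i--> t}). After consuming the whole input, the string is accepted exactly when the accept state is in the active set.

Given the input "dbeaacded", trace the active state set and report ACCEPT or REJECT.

start: ε-closure({0}) = {0,2,4,6}
'd' @ 1: {}  — dead — no transitions
rest 'beaacded' ignored (set empty)
final: {}; accept 1 not in set

Answer: REJECT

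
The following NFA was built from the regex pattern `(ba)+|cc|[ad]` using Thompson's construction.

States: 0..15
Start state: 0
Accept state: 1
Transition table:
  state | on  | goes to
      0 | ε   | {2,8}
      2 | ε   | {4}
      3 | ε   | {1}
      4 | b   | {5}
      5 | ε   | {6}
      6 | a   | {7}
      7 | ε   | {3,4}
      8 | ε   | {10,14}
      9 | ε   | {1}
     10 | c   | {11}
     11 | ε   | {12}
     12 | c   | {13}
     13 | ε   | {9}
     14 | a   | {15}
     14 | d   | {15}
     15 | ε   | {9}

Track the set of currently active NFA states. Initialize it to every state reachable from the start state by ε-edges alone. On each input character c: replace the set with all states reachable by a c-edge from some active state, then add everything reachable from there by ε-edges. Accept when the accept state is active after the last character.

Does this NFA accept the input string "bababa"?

initial (ε-close {0}): {0,2,4,8,10,14}
'b' @ 1: {5,6}
'a' @ 2: {1,3,4,7}  (accept∈set)
'b' @ 3: {5,6}
'a' @ 4: {1,3,4,7}  (accept∈set)
'b' @ 5: {5,6}
'a' @ 6: {1,3,4,7}  (accept∈set)
after full input: {1,3,4,7}  (accept=1 in)

Answer: ACCEPT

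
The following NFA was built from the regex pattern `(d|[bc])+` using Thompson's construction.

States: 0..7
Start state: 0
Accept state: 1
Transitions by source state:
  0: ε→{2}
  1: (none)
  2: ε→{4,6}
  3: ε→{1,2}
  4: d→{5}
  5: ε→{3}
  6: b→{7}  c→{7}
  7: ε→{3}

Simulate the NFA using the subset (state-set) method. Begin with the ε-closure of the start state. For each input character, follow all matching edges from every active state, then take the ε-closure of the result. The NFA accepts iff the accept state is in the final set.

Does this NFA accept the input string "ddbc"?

S₀ = ε-closure({0}) = {0,2,4,6}
'd' @ 1: {1,2,3,4,5,6}  [accepting]
'd' @ 2: {1,2,3,4,5,6}  [accepting]
'b' @ 3: {1,2,3,4,6,7}  [accepting]
'c' @ 4: {1,2,3,4,6,7}  [accepting]
after full input: {1,2,3,4,6,7}  (accept=1 in)

Answer: ACCEPT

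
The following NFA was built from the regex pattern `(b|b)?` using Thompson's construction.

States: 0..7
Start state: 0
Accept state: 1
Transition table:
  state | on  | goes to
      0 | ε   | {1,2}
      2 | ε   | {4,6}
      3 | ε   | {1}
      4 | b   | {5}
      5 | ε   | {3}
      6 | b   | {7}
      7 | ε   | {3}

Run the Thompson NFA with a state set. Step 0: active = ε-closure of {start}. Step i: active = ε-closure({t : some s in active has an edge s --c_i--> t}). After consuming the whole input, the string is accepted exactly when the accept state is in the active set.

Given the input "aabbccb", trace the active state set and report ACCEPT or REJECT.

Answer: REJECT

Trace:
initial (ε-close {0}): {0,1,2,4,6}
'a' @ 1: {}  — state set empty
rest 'abbccb' ignored (set empty)
end set {} — state 1 not in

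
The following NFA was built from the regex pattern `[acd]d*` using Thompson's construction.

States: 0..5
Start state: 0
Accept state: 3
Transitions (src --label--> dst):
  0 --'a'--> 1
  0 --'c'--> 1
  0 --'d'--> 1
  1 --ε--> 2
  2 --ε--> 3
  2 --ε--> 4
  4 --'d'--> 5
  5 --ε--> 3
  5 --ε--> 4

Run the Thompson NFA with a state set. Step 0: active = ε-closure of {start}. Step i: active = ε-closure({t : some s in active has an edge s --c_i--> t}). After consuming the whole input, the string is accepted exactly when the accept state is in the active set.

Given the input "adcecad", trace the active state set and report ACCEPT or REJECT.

Answer: REJECT

Derivation:
S₀ = ε-closure({0}) = {0}
'a' @ 1: {1,2,3,4}  ✓accept
'd' @ 2: {3,4,5}  ✓accept
'c' @ 3: {}  — state set empty
rest 'ecad' ignored (set empty)
end set {} — state 3 not in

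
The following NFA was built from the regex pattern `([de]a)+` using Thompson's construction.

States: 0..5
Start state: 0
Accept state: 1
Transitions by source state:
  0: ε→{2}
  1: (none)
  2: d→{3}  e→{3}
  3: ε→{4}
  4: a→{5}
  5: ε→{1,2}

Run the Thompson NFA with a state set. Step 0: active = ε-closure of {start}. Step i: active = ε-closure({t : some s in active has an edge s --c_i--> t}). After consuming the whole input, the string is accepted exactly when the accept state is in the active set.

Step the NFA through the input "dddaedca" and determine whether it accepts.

start: ε-closure({0}) = {0,2}
'd' @ 1: {3,4}
'd' @ 2: {}  — state set empty
rest 'daedca' ignored (set empty)
final: {}; accept 1 not in set

Answer: REJECT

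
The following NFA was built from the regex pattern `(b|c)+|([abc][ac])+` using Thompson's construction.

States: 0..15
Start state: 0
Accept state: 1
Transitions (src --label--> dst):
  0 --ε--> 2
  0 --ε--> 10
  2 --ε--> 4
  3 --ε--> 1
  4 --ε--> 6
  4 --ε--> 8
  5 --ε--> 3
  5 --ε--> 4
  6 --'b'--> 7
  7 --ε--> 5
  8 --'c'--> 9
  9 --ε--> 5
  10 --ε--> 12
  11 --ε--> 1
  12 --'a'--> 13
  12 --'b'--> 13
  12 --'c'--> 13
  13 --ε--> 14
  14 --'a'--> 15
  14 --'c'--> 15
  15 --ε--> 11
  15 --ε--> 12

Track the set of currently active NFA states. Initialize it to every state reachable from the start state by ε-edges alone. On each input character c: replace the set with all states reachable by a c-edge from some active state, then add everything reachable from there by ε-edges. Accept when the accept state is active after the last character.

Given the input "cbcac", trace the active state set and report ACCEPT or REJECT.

S₀ = ε-closure({0}) = {0,2,4,6,8,10,12}
'c' @ 1: {1,3,4,5,6,8,9,13,14}  (accept∈set)
'b' @ 2: {1,3,4,5,6,7,8}  (accept∈set)
'c' @ 3: {1,3,4,5,6,8,9}  (accept∈set)
'a' @ 4: {}  — no active states
rest 'c' ignored (set empty)
final: {}; accept 1 not in set

Answer: REJECT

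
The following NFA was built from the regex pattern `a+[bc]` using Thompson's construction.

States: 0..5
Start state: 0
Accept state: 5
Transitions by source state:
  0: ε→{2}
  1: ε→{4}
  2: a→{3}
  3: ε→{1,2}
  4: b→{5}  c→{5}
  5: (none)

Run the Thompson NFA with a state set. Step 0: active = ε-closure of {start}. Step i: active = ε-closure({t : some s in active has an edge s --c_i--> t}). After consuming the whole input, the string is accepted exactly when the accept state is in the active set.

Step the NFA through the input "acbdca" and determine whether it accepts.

initial (ε-close {0}): {0,2}
'a' @ 1: {1,2,3,4}
'c' @ 2: {5}  ✓accept
'b' @ 3: {}  — dead — no transitions
rest 'dca' ignored (set empty)
final: {}; accept 5 not in set

Answer: REJECT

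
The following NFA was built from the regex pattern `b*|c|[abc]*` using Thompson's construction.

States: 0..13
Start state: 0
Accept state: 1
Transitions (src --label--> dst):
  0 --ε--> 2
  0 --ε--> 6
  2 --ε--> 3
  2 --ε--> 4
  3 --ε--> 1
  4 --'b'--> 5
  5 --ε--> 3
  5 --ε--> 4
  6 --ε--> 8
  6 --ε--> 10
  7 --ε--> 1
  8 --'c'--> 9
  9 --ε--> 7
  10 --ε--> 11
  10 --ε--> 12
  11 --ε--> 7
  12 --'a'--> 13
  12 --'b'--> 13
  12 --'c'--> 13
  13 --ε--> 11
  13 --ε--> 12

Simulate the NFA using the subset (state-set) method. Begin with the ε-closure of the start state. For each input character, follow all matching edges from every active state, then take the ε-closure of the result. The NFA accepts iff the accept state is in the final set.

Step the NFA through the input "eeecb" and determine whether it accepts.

Answer: REJECT

Trace:
start: ε-closure({0}) = {0,1,2,3,4,6,7,8,10,11,12}
'e' @ 1: {}  — state set empty
rest 'eecb' ignored (set empty)
end set {} — state 1 not in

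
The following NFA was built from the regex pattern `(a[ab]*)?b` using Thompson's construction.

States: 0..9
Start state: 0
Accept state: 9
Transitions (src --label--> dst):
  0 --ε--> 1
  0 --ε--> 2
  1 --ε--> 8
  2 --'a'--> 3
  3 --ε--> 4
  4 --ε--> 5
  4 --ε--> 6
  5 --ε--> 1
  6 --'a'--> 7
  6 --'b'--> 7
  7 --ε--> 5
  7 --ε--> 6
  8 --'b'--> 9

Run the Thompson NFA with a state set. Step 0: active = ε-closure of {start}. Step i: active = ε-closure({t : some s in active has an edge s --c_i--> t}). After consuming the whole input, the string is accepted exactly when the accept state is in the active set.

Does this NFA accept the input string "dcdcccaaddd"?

initial (ε-close {0}): {0,1,2,8}
'd' @ 1: {}  — state set empty
rest 'cdcccaaddd' ignored (set empty)
final: {}; accept 9 not in set

Answer: REJECT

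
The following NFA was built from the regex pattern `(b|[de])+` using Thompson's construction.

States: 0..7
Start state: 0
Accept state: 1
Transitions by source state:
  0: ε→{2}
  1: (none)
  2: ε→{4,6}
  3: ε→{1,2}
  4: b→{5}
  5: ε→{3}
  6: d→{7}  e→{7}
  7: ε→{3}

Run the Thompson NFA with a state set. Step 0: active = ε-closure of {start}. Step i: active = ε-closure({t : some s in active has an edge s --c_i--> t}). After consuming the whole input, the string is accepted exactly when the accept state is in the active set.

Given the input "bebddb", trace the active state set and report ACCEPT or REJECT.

Answer: ACCEPT

Steps:
start: ε-closure({0}) = {0,2,4,6}
'b' @ 1: {1,2,3,4,5,6}  [accepting]
'e' @ 2: {1,2,3,4,6,7}  [accepting]
'b' @ 3: {1,2,3,4,5,6}  [accepting]
'd' @ 4: {1,2,3,4,6,7}  [accepting]
'd' @ 5: {1,2,3,4,6,7}  [accepting]
'b' @ 6: {1,2,3,4,5,6}  [accepting]
after full input: {1,2,3,4,5,6}  (accept=1 in)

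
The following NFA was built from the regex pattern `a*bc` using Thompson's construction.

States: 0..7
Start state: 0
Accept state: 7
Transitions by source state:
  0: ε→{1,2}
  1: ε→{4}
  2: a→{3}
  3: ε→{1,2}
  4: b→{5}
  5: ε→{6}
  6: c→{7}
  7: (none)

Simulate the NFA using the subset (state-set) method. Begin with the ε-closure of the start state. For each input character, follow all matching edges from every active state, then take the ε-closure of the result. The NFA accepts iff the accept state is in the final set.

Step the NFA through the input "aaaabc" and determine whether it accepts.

initial (ε-close {0}): {0,1,2,4}
'a' @ 1: {1,2,3,4}
'a' @ 2: {1,2,3,4}
'a' @ 3: {1,2,3,4}
'a' @ 4: {1,2,3,4}
'b' @ 5: {5,6}
'c' @ 6: {7}  [accepting]
end set {7} — state 7 in

Answer: ACCEPT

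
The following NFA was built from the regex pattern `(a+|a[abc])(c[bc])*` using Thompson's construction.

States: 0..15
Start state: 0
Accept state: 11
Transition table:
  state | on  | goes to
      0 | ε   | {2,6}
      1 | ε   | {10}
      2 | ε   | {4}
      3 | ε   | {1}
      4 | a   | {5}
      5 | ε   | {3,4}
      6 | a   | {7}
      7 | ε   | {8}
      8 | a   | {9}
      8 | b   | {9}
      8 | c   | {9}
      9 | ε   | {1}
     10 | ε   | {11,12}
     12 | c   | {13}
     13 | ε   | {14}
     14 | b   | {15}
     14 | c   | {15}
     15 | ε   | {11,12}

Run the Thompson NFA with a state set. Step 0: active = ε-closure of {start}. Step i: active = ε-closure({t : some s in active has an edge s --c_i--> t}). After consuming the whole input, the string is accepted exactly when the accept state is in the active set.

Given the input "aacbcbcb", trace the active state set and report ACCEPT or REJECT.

initial (ε-close {0}): {0,2,4,6}
'a' @ 1: {1,3,4,5,7,8,10,11,12}  ✓accept
'a' @ 2: {1,3,4,5,9,10,11,12}  ✓accept
'c' @ 3: {13,14}
'b' @ 4: {11,12,15}  ✓accept
'c' @ 5: {13,14}
'b' @ 6: {11,12,15}  ✓accept
'c' @ 7: {13,14}
'b' @ 8: {11,12,15}  ✓accept
final: {11,12,15}; accept 11 in set

Answer: ACCEPT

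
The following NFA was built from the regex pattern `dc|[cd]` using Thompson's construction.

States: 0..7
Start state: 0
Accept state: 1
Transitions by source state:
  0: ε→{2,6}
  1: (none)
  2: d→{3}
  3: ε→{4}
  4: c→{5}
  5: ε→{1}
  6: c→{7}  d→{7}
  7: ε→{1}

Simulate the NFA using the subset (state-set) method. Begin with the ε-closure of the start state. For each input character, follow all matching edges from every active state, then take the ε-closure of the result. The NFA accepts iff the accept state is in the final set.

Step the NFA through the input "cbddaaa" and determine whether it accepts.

Answer: REJECT

Steps:
initial (ε-close {0}): {0,2,6}
'c' @ 1: {1,7}  (accept∈set)
'b' @ 2: {}  — state set empty
rest 'ddaaa' ignored (set empty)
after full input: {}  (accept=1 not in)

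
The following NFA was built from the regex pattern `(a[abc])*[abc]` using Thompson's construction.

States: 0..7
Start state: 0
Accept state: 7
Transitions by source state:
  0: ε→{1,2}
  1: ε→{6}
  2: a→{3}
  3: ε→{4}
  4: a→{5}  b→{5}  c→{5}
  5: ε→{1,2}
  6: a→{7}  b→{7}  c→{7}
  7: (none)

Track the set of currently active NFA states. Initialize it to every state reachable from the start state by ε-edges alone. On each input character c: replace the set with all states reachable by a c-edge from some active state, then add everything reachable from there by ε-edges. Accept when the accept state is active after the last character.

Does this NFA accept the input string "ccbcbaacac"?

S₀ = ε-closure({0}) = {0,1,2,6}
'c' @ 1: {7}  ✓accept
'c' @ 2: {}  — dead — no transitions
rest 'bcbaacac' ignored (set empty)
end set {} — state 7 not in

Answer: REJECT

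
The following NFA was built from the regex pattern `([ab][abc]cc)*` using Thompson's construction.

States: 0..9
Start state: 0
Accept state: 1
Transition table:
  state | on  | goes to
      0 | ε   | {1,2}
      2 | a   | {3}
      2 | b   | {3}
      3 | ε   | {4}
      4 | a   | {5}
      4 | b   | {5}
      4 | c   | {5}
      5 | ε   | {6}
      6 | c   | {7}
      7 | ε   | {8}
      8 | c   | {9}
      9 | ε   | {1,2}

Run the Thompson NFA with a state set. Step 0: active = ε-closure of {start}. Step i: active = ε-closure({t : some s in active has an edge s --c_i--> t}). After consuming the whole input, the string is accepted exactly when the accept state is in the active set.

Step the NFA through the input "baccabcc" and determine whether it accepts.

start: ε-closure({0}) = {0,1,2}
'b' @ 1: {3,4}
'a' @ 2: {5,6}
'c' @ 3: {7,8}
'c' @ 4: {1,2,9}  ✓accept
'a' @ 5: {3,4}
'b' @ 6: {5,6}
'c' @ 7: {7,8}
'c' @ 8: {1,2,9}  ✓accept
after full input: {1,2,9}  (accept=1 in)

Answer: ACCEPT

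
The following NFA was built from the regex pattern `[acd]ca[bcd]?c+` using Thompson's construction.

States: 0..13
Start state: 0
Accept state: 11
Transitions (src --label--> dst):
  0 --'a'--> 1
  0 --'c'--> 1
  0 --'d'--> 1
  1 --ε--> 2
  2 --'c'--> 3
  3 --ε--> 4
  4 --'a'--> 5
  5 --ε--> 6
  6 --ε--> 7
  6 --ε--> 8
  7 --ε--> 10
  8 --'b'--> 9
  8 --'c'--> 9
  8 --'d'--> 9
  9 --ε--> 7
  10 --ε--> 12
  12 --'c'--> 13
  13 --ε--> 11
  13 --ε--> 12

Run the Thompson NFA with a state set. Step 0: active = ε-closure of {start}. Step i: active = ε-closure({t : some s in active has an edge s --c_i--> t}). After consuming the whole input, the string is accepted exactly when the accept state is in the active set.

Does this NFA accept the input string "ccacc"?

start: ε-closure({0}) = {0}
'c' @ 1: {1,2}
'c' @ 2: {3,4}
'a' @ 3: {5,6,7,8,10,12}
'c' @ 4: {7,9,10,11,12,13}  [accepting]
'c' @ 5: {11,12,13}  [accepting]
end set {11,12,13} — state 11 in

Answer: ACCEPT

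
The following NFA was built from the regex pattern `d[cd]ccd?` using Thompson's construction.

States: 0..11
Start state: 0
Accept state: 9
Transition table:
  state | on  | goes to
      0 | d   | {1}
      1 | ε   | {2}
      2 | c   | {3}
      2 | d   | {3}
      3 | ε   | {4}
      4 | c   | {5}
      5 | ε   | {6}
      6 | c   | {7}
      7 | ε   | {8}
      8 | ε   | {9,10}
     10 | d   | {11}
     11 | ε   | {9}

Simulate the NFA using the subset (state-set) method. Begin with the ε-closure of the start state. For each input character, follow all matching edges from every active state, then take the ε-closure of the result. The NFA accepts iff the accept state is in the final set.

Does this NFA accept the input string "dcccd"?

Answer: ACCEPT

Steps:
initial (ε-close {0}): {0}
'd' @ 1: {1,2}
'c' @ 2: {3,4}
'c' @ 3: {5,6}
'c' @ 4: {7,8,9,10}  ✓accept
'd' @ 5: {9,11}  ✓accept
end set {9,11} — state 9 in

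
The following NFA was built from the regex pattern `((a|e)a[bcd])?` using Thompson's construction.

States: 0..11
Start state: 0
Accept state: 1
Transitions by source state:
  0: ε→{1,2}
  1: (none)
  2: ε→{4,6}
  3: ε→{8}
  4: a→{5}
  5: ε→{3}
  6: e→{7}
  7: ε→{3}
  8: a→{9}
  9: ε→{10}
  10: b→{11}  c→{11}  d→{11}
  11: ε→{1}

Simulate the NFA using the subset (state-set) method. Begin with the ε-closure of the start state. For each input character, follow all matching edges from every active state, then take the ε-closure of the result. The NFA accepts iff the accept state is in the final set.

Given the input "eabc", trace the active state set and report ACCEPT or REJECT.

Answer: REJECT

Derivation:
initial (ε-close {0}): {0,1,2,4,6}
'e' @ 1: {3,7,8}
'a' @ 2: {9,10}
'b' @ 3: {1,11}  ✓accept
'c' @ 4: {}  — dead — no transitions
final: {}; accept 1 not in set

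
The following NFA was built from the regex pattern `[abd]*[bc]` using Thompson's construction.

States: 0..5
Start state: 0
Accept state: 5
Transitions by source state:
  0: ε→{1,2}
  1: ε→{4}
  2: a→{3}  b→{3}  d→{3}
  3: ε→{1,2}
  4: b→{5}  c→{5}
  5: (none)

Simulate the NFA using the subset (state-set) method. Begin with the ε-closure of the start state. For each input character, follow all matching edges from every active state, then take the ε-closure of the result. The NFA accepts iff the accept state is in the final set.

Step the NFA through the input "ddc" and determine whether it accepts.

Answer: ACCEPT

Steps:
initial (ε-close {0}): {0,1,2,4}
'd' @ 1: {1,2,3,4}
'd' @ 2: {1,2,3,4}
'c' @ 3: {5}  [accepting]
final: {5}; accept 5 in set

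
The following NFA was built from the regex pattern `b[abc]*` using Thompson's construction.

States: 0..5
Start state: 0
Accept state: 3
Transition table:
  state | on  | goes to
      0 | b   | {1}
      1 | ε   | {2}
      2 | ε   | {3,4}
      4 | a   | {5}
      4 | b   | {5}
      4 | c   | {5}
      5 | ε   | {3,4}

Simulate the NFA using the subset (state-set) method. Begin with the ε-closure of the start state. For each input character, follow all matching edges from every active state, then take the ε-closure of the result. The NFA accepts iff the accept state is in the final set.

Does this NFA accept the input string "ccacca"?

start: ε-closure({0}) = {0}
'c' @ 1: {}  — state set empty
rest 'cacca' ignored (set empty)
final: {}; accept 3 not in set

Answer: REJECT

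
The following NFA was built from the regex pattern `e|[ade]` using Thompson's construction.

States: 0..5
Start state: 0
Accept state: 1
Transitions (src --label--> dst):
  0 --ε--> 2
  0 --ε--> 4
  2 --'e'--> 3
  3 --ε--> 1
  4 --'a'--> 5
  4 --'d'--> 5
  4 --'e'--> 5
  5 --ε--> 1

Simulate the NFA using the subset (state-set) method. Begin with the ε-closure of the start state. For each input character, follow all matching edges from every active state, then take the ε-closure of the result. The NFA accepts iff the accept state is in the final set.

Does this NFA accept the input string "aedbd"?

Answer: REJECT

Derivation:
S₀ = ε-closure({0}) = {0,2,4}
'a' @ 1: {1,5}  [accepting]
'e' @ 2: {}  — dead — no transitions
rest 'dbd' ignored (set empty)
after full input: {}  (accept=1 not in)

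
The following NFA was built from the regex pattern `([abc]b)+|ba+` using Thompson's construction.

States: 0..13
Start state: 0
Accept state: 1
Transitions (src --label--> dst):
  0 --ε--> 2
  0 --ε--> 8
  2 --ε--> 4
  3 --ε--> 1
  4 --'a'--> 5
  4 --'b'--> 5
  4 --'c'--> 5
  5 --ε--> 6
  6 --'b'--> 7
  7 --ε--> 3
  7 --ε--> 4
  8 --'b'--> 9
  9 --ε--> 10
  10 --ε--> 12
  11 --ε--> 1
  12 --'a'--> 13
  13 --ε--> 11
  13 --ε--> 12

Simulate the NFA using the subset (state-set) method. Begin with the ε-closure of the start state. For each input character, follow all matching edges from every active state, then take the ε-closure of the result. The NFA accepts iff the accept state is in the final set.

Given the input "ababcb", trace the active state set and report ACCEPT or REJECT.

Answer: ACCEPT

Steps:
initial (ε-close {0}): {0,2,4,8}
'a' @ 1: {5,6}
'b' @ 2: {1,3,4,7}  ✓accept
'a' @ 3: {5,6}
'b' @ 4: {1,3,4,7}  ✓accept
'c' @ 5: {5,6}
'b' @ 6: {1,3,4,7}  ✓accept
end set {1,3,4,7} — state 1 in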